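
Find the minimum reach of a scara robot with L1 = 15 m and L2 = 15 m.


Given: L1 = 15 m, L2 = 15 m
For a 2-link planar arm, min reach = |L1 - L2| (second link folded back)
Min reach = |15 - 15|
Min reach = 0 m

0 m


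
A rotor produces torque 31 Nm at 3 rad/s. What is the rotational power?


Given: tau = 31 Nm, omega = 3 rad/s
Using P = tau * omega
P = 31 * 3
P = 93 W

93 W


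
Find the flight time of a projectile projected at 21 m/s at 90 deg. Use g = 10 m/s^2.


Given: v0 = 21 m/s, theta = 90 deg, g = 10 m/s^2
sin(90) = 1
Using T = 2*v0*sin(theta) / g
T = 2*21*1 / 10
T = 42 / 10
T = 21/5 s

21/5 s


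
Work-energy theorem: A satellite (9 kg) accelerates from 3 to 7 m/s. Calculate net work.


Given: m = 9 kg, v0 = 3 m/s, v = 7 m/s
Using W = (1/2)*m*(v^2 - v0^2)
v^2 = 7^2 = 49
v0^2 = 3^2 = 9
v^2 - v0^2 = 49 - 9 = 40
W = (1/2)*9*40 = 180 J

180 J


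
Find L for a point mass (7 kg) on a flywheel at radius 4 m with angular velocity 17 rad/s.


Given: m = 7 kg, r = 4 m, omega = 17 rad/s
For a point mass: I = m*r^2
I = 7*4^2 = 7*16 = 112
L = I*omega = 112*17
L = 1904 kg*m^2/s

1904 kg*m^2/s


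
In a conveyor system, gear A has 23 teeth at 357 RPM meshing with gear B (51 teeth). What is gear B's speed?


Given: N1 = 23 teeth, w1 = 357 RPM, N2 = 51 teeth
Using N1*w1 = N2*w2
w2 = N1*w1 / N2
w2 = 23*357 / 51
w2 = 8211 / 51
w2 = 161 RPM

161 RPM


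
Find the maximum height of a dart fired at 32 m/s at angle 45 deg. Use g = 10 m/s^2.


Given: v0 = 32 m/s, theta = 45 deg, g = 10 m/s^2
sin^2(45) = 1/2
Using H = v0^2 * sin^2(theta) / (2*g)
H = 32^2 * 1/2 / (2*10)
H = 1024 * 1/2 / 20
H = 512 / 20
H = 128/5 m

128/5 m


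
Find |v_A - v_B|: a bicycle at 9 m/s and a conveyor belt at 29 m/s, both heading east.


Given: v_A = 9 m/s east, v_B = 29 m/s east
Both move in the same direction; relative speed = |v_A - v_B|
|9 - 29| = |-20|
= 20 m/s

20 m/s


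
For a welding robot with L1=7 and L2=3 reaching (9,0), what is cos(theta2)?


Given: L1 = 7, L2 = 3, target (x, y) = (9, 0)
Using cos(theta2) = (x^2 + y^2 - L1^2 - L2^2) / (2*L1*L2)
x^2 + y^2 = 9^2 + 0 = 81
L1^2 + L2^2 = 49 + 9 = 58
Numerator = 81 - 58 = 23
Denominator = 2*7*3 = 42
cos(theta2) = 23/42 = 23/42

23/42


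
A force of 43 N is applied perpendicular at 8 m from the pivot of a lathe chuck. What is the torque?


Given: F = 43 N, r = 8 m, angle = 90 deg (perpendicular)
Using tau = F * r * sin(90)
sin(90) = 1
tau = 43 * 8 * 1
tau = 344 Nm

344 Nm


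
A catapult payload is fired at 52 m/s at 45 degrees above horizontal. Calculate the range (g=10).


Given: v0 = 52 m/s, theta = 45 deg, g = 10 m/s^2
sin(2*45) = sin(90) = 1
Using R = v0^2 * sin(2*theta) / g
R = 52^2 * 1 / 10
R = 2704 / 10
R = 1352/5 m

1352/5 m


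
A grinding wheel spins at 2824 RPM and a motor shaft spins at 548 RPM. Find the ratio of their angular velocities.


Given: RPM_A = 2824, RPM_B = 548
omega = 2*pi*RPM/60, so omega_A/omega_B = RPM_A / RPM_B
omega_A/omega_B = 2824 / 548
omega_A/omega_B = 706/137

706/137


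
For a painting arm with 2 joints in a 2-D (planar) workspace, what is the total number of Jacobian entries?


Given: task space dimension = 2, joints = 2
Jacobian is a 2 x 2 matrix
Total entries = rows * columns
Total = 2 * 2
Total = 4

4


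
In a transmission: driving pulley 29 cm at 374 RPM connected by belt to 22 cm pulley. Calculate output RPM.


Given: D1 = 29 cm, w1 = 374 RPM, D2 = 22 cm
Using D1*w1 = D2*w2
w2 = D1*w1 / D2
w2 = 29*374 / 22
w2 = 10846 / 22
w2 = 493 RPM

493 RPM


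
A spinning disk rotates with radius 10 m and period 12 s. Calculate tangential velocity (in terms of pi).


Given: radius r = 10 m, period T = 12 s
Using v = 2*pi*r / T
v = 2*pi*10 / 12
v = 20*pi / 12
v = 5/3*pi m/s

5/3*pi m/s


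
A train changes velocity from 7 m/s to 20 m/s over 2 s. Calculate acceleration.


Given: initial velocity v0 = 7 m/s, final velocity v = 20 m/s, time t = 2 s
Using a = (v - v0) / t
a = (20 - 7) / 2
a = 13 / 2
a = 13/2 m/s^2

13/2 m/s^2


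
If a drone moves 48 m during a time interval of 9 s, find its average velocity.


Given: distance d = 48 m, time t = 9 s
Using v = d / t
v = 48 / 9
v = 16/3 m/s

16/3 m/s


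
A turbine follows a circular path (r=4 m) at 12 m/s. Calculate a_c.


Given: v = 12 m/s, r = 4 m
Using a_c = v^2 / r
a_c = 12^2 / 4
a_c = 144 / 4
a_c = 36 m/s^2

36 m/s^2


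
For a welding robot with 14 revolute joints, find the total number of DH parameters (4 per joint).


Given: 14 joints, 4 DH parameters per joint (d, theta, a, alpha)
Total DH parameters = number_of_joints * 4
Total = 14 * 4
Total = 56

56


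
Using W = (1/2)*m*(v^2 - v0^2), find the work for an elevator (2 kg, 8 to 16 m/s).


Given: m = 2 kg, v0 = 8 m/s, v = 16 m/s
Using W = (1/2)*m*(v^2 - v0^2)
v^2 = 16^2 = 256
v0^2 = 8^2 = 64
v^2 - v0^2 = 256 - 64 = 192
W = (1/2)*2*192 = 192 J

192 J


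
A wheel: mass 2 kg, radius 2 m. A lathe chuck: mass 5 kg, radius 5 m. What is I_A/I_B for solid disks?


Given: M1=2 kg, R1=2 m, M2=5 kg, R2=5 m
For a disk: I = (1/2)*M*R^2, so I_A/I_B = (M1*R1^2)/(M2*R2^2)
M1*R1^2 = 2*4 = 8
M2*R2^2 = 5*25 = 125
I_A/I_B = 8/125 = 8/125

8/125


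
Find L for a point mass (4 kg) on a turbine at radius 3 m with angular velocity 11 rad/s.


Given: m = 4 kg, r = 3 m, omega = 11 rad/s
For a point mass: I = m*r^2
I = 4*3^2 = 4*9 = 36
L = I*omega = 36*11
L = 396 kg*m^2/s

396 kg*m^2/s


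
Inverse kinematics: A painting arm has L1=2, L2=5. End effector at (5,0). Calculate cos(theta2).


Given: L1 = 2, L2 = 5, target (x, y) = (5, 0)
Using cos(theta2) = (x^2 + y^2 - L1^2 - L2^2) / (2*L1*L2)
x^2 + y^2 = 5^2 + 0 = 25
L1^2 + L2^2 = 4 + 25 = 29
Numerator = 25 - 29 = -4
Denominator = 2*2*5 = 20
cos(theta2) = -4/20 = -1/5

-1/5


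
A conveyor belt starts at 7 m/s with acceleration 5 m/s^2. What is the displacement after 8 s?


Given: v0 = 7 m/s, a = 5 m/s^2, t = 8 s
Using s = v0*t + (1/2)*a*t^2
s = 7*8 + (1/2)*5*8^2
s = 56 + (1/2)*320
s = 56 + 160
s = 216

216 m


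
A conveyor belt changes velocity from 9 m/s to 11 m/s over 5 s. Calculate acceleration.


Given: initial velocity v0 = 9 m/s, final velocity v = 11 m/s, time t = 5 s
Using a = (v - v0) / t
a = (11 - 9) / 5
a = 2 / 5
a = 2/5 m/s^2

2/5 m/s^2


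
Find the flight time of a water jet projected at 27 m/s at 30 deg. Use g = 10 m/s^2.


Given: v0 = 27 m/s, theta = 30 deg, g = 10 m/s^2
sin(30) = 1/2
Using T = 2*v0*sin(theta) / g
T = 2*27*1/2 / 10
T = 27 / 10
T = 27/10 s

27/10 s


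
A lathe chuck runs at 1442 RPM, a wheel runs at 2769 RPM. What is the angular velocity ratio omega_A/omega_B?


Given: RPM_A = 1442, RPM_B = 2769
omega = 2*pi*RPM/60, so omega_A/omega_B = RPM_A / RPM_B
omega_A/omega_B = 1442 / 2769
omega_A/omega_B = 1442/2769

1442/2769


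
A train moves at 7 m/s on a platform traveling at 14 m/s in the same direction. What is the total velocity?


Given: object velocity = 7 m/s, platform velocity = 14 m/s (same direction)
Using classical velocity addition: v_total = v_object + v_platform
v_total = 7 + 14
v_total = 21 m/s

21 m/s


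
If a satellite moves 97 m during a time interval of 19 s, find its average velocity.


Given: distance d = 97 m, time t = 19 s
Using v = d / t
v = 97 / 19
v = 97/19 m/s

97/19 m/s


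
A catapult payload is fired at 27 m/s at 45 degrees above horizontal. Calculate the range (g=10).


Given: v0 = 27 m/s, theta = 45 deg, g = 10 m/s^2
sin(2*45) = sin(90) = 1
Using R = v0^2 * sin(2*theta) / g
R = 27^2 * 1 / 10
R = 729 / 10
R = 729/10 m

729/10 m


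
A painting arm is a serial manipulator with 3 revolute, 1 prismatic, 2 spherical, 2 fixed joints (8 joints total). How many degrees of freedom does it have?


Given: serial robot with 3 revolute, 1 prismatic, 2 spherical, 2 fixed joints
DOF contribution per joint type: revolute=1, prismatic=1, spherical=3, fixed=0
DOF = 3*1 + 1*1 + 2*3 + 2*0
DOF = 10

10


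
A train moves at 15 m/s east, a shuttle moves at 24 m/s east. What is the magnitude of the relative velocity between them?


Given: v_A = 15 m/s east, v_B = 24 m/s east
Both move in the same direction; relative speed = |v_A - v_B|
|15 - 24| = |-9|
= 9 m/s

9 m/s


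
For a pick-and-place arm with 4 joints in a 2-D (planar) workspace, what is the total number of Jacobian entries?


Given: task space dimension = 2, joints = 4
Jacobian is a 2 x 4 matrix
Total entries = rows * columns
Total = 2 * 4
Total = 8

8


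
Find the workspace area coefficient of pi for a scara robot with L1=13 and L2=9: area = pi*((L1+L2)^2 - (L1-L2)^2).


Given: L1 = 13, L2 = 9
(L1+L2)^2 = (22)^2 = 484
(L1-L2)^2 = (4)^2 = 16
Difference = 484 - 16 = 468
This equals 4*L1*L2 = 4*13*9 = 468
Workspace area = 468*pi

468


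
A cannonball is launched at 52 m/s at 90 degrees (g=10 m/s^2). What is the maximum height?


Given: v0 = 52 m/s, theta = 90 deg, g = 10 m/s^2
sin^2(90) = 1
Using H = v0^2 * sin^2(theta) / (2*g)
H = 52^2 * 1 / (2*10)
H = 2704 * 1 / 20
H = 2704 / 20
H = 676/5 m

676/5 m


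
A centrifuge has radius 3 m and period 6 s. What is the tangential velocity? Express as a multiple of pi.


Given: radius r = 3 m, period T = 6 s
Using v = 2*pi*r / T
v = 2*pi*3 / 6
v = 6*pi / 6
v = 1*pi m/s

1*pi m/s


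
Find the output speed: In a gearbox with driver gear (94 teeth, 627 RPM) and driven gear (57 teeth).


Given: N1 = 94 teeth, w1 = 627 RPM, N2 = 57 teeth
Using N1*w1 = N2*w2
w2 = N1*w1 / N2
w2 = 94*627 / 57
w2 = 58938 / 57
w2 = 1034 RPM

1034 RPM


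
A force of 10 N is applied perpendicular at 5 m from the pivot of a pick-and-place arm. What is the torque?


Given: F = 10 N, r = 5 m, angle = 90 deg (perpendicular)
Using tau = F * r * sin(90)
sin(90) = 1
tau = 10 * 5 * 1
tau = 50 Nm

50 Nm


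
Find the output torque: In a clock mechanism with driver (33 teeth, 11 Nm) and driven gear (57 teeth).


Given: N1 = 33, N2 = 57, T1 = 11 Nm
Using T2/T1 = N2/N1
T2 = T1 * N2 / N1
T2 = 11 * 57 / 33
T2 = 627 / 33
T2 = 19 Nm

19 Nm


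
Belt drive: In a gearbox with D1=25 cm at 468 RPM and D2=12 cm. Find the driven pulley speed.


Given: D1 = 25 cm, w1 = 468 RPM, D2 = 12 cm
Using D1*w1 = D2*w2
w2 = D1*w1 / D2
w2 = 25*468 / 12
w2 = 11700 / 12
w2 = 975 RPM

975 RPM


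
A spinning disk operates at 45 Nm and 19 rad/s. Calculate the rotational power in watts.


Given: tau = 45 Nm, omega = 19 rad/s
Using P = tau * omega
P = 45 * 19
P = 855 W

855 W


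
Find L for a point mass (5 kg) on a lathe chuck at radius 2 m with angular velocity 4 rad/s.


Given: m = 5 kg, r = 2 m, omega = 4 rad/s
For a point mass: I = m*r^2
I = 5*2^2 = 5*4 = 20
L = I*omega = 20*4
L = 80 kg*m^2/s

80 kg*m^2/s


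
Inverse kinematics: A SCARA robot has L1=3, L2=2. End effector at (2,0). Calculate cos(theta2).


Given: L1 = 3, L2 = 2, target (x, y) = (2, 0)
Using cos(theta2) = (x^2 + y^2 - L1^2 - L2^2) / (2*L1*L2)
x^2 + y^2 = 2^2 + 0 = 4
L1^2 + L2^2 = 9 + 4 = 13
Numerator = 4 - 13 = -9
Denominator = 2*3*2 = 12
cos(theta2) = -9/12 = -3/4

-3/4


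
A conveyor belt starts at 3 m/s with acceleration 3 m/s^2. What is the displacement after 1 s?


Given: v0 = 3 m/s, a = 3 m/s^2, t = 1 s
Using s = v0*t + (1/2)*a*t^2
s = 3*1 + (1/2)*3*1^2
s = 3 + (1/2)*3
s = 3 + 3/2
s = 9/2

9/2 m


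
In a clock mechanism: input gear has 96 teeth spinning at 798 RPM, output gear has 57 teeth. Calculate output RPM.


Given: N1 = 96 teeth, w1 = 798 RPM, N2 = 57 teeth
Using N1*w1 = N2*w2
w2 = N1*w1 / N2
w2 = 96*798 / 57
w2 = 76608 / 57
w2 = 1344 RPM

1344 RPM


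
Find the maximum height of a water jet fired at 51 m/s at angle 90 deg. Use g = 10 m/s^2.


Given: v0 = 51 m/s, theta = 90 deg, g = 10 m/s^2
sin^2(90) = 1
Using H = v0^2 * sin^2(theta) / (2*g)
H = 51^2 * 1 / (2*10)
H = 2601 * 1 / 20
H = 2601 / 20
H = 2601/20 m

2601/20 m


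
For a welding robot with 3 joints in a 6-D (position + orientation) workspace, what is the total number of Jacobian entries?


Given: task space dimension = 6, joints = 3
Jacobian is a 6 x 3 matrix
Total entries = rows * columns
Total = 6 * 3
Total = 18

18


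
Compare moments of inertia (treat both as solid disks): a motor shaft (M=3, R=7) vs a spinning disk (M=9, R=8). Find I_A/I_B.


Given: M1=3 kg, R1=7 m, M2=9 kg, R2=8 m
For a disk: I = (1/2)*M*R^2, so I_A/I_B = (M1*R1^2)/(M2*R2^2)
M1*R1^2 = 3*49 = 147
M2*R2^2 = 9*64 = 576
I_A/I_B = 147/576 = 49/192

49/192


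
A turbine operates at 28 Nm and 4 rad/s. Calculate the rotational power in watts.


Given: tau = 28 Nm, omega = 4 rad/s
Using P = tau * omega
P = 28 * 4
P = 112 W

112 W


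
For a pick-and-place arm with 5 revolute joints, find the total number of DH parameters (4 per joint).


Given: 5 joints, 4 DH parameters per joint (d, theta, a, alpha)
Total DH parameters = number_of_joints * 4
Total = 5 * 4
Total = 20

20


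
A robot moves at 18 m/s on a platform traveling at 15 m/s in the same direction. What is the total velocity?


Given: object velocity = 18 m/s, platform velocity = 15 m/s (same direction)
Using classical velocity addition: v_total = v_object + v_platform
v_total = 18 + 15
v_total = 33 m/s

33 m/s


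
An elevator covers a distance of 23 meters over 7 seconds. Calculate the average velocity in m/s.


Given: distance d = 23 m, time t = 7 s
Using v = d / t
v = 23 / 7
v = 23/7 m/s

23/7 m/s


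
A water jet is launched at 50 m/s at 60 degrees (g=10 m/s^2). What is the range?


Given: v0 = 50 m/s, theta = 60 deg, g = 10 m/s^2
sin(2*60) = sin(120) = sqrt(3)/2
Using R = v0^2 * sin(2*theta) / g
R = 50^2 * (sqrt(3)/2) / 10
R = 2500 * sqrt(3) / 20
R = 125*sqrt(3) m

125*sqrt(3) m


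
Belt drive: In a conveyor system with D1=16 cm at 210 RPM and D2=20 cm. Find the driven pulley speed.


Given: D1 = 16 cm, w1 = 210 RPM, D2 = 20 cm
Using D1*w1 = D2*w2
w2 = D1*w1 / D2
w2 = 16*210 / 20
w2 = 3360 / 20
w2 = 168 RPM

168 RPM


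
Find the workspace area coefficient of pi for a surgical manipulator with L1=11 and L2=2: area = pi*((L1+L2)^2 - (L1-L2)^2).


Given: L1 = 11, L2 = 2
(L1+L2)^2 = (13)^2 = 169
(L1-L2)^2 = (9)^2 = 81
Difference = 169 - 81 = 88
This equals 4*L1*L2 = 4*11*2 = 88
Workspace area = 88*pi

88


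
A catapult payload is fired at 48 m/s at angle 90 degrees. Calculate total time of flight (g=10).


Given: v0 = 48 m/s, theta = 90 deg, g = 10 m/s^2
sin(90) = 1
Using T = 2*v0*sin(theta) / g
T = 2*48*1 / 10
T = 96 / 10
T = 48/5 s

48/5 s


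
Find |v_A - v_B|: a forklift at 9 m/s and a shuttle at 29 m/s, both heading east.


Given: v_A = 9 m/s east, v_B = 29 m/s east
Both move in the same direction; relative speed = |v_A - v_B|
|9 - 29| = |-20|
= 20 m/s

20 m/s


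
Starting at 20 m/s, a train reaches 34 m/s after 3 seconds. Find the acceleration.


Given: initial velocity v0 = 20 m/s, final velocity v = 34 m/s, time t = 3 s
Using a = (v - v0) / t
a = (34 - 20) / 3
a = 14 / 3
a = 14/3 m/s^2

14/3 m/s^2


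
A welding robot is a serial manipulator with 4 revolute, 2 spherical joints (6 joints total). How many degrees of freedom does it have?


Given: serial robot with 4 revolute, 2 spherical joints
DOF contribution per joint type: revolute=1, prismatic=1, spherical=3, fixed=0
DOF = 4*1 + 2*3
DOF = 10

10


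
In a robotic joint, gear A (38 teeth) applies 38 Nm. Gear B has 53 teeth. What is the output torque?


Given: N1 = 38, N2 = 53, T1 = 38 Nm
Using T2/T1 = N2/N1
T2 = T1 * N2 / N1
T2 = 38 * 53 / 38
T2 = 2014 / 38
T2 = 53 Nm

53 Nm


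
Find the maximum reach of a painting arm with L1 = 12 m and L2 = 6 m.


Given: L1 = 12 m, L2 = 6 m
For a 2-link planar arm, max reach = L1 + L2 (fully extended)
Max reach = 12 + 6
Max reach = 18 m

18 m


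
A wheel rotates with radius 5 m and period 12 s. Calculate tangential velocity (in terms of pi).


Given: radius r = 5 m, period T = 12 s
Using v = 2*pi*r / T
v = 2*pi*5 / 12
v = 10*pi / 12
v = 5/6*pi m/s

5/6*pi m/s


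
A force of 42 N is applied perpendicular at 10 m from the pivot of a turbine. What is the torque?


Given: F = 42 N, r = 10 m, angle = 90 deg (perpendicular)
Using tau = F * r * sin(90)
sin(90) = 1
tau = 42 * 10 * 1
tau = 420 Nm

420 Nm


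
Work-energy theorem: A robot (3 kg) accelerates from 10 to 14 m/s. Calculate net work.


Given: m = 3 kg, v0 = 10 m/s, v = 14 m/s
Using W = (1/2)*m*(v^2 - v0^2)
v^2 = 14^2 = 196
v0^2 = 10^2 = 100
v^2 - v0^2 = 196 - 100 = 96
W = (1/2)*3*96 = 144 J

144 J


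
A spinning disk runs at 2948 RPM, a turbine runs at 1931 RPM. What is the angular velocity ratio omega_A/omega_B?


Given: RPM_A = 2948, RPM_B = 1931
omega = 2*pi*RPM/60, so omega_A/omega_B = RPM_A / RPM_B
omega_A/omega_B = 2948 / 1931
omega_A/omega_B = 2948/1931

2948/1931


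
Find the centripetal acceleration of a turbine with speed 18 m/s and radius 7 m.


Given: v = 18 m/s, r = 7 m
Using a_c = v^2 / r
a_c = 18^2 / 7
a_c = 324 / 7
a_c = 324/7 m/s^2

324/7 m/s^2


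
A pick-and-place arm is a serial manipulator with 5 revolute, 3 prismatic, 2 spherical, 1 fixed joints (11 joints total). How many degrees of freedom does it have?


Given: serial robot with 5 revolute, 3 prismatic, 2 spherical, 1 fixed joints
DOF contribution per joint type: revolute=1, prismatic=1, spherical=3, fixed=0
DOF = 5*1 + 3*1 + 2*3 + 1*0
DOF = 14

14


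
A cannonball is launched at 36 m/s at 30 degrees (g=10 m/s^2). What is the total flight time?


Given: v0 = 36 m/s, theta = 30 deg, g = 10 m/s^2
sin(30) = 1/2
Using T = 2*v0*sin(theta) / g
T = 2*36*1/2 / 10
T = 36 / 10
T = 18/5 s

18/5 s


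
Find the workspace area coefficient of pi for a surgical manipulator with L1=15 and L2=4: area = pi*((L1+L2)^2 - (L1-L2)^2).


Given: L1 = 15, L2 = 4
(L1+L2)^2 = (19)^2 = 361
(L1-L2)^2 = (11)^2 = 121
Difference = 361 - 121 = 240
This equals 4*L1*L2 = 4*15*4 = 240
Workspace area = 240*pi

240


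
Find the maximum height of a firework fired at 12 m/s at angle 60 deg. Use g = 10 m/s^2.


Given: v0 = 12 m/s, theta = 60 deg, g = 10 m/s^2
sin^2(60) = 3/4
Using H = v0^2 * sin^2(theta) / (2*g)
H = 12^2 * 3/4 / (2*10)
H = 144 * 3/4 / 20
H = 108 / 20
H = 27/5 m

27/5 m


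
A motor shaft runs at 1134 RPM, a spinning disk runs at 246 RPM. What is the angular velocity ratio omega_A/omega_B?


Given: RPM_A = 1134, RPM_B = 246
omega = 2*pi*RPM/60, so omega_A/omega_B = RPM_A / RPM_B
omega_A/omega_B = 1134 / 246
omega_A/omega_B = 189/41

189/41


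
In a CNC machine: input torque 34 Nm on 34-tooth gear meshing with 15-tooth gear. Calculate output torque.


Given: N1 = 34, N2 = 15, T1 = 34 Nm
Using T2/T1 = N2/N1
T2 = T1 * N2 / N1
T2 = 34 * 15 / 34
T2 = 510 / 34
T2 = 15 Nm

15 Nm


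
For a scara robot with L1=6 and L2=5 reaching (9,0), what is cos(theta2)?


Given: L1 = 6, L2 = 5, target (x, y) = (9, 0)
Using cos(theta2) = (x^2 + y^2 - L1^2 - L2^2) / (2*L1*L2)
x^2 + y^2 = 9^2 + 0 = 81
L1^2 + L2^2 = 36 + 25 = 61
Numerator = 81 - 61 = 20
Denominator = 2*6*5 = 60
cos(theta2) = 20/60 = 1/3

1/3


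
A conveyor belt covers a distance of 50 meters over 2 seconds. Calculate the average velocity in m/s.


Given: distance d = 50 m, time t = 2 s
Using v = d / t
v = 50 / 2
v = 25 m/s

25 m/s


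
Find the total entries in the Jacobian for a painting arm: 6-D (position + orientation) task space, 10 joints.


Given: task space dimension = 6, joints = 10
Jacobian is a 6 x 10 matrix
Total entries = rows * columns
Total = 6 * 10
Total = 60

60


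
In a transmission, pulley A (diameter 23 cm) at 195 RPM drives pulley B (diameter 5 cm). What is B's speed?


Given: D1 = 23 cm, w1 = 195 RPM, D2 = 5 cm
Using D1*w1 = D2*w2
w2 = D1*w1 / D2
w2 = 23*195 / 5
w2 = 4485 / 5
w2 = 897 RPM

897 RPM


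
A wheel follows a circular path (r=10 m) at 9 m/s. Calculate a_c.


Given: v = 9 m/s, r = 10 m
Using a_c = v^2 / r
a_c = 9^2 / 10
a_c = 81 / 10
a_c = 81/10 m/s^2

81/10 m/s^2


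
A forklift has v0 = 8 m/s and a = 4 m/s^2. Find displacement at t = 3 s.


Given: v0 = 8 m/s, a = 4 m/s^2, t = 3 s
Using s = v0*t + (1/2)*a*t^2
s = 8*3 + (1/2)*4*3^2
s = 24 + (1/2)*36
s = 24 + 18
s = 42

42 m


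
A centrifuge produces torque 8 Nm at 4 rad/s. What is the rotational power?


Given: tau = 8 Nm, omega = 4 rad/s
Using P = tau * omega
P = 8 * 4
P = 32 W

32 W


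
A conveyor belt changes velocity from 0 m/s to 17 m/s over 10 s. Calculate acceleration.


Given: initial velocity v0 = 0 m/s, final velocity v = 17 m/s, time t = 10 s
Using a = (v - v0) / t
a = (17 - 0) / 10
a = 17 / 10
a = 17/10 m/s^2

17/10 m/s^2


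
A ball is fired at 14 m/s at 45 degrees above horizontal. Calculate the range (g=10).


Given: v0 = 14 m/s, theta = 45 deg, g = 10 m/s^2
sin(2*45) = sin(90) = 1
Using R = v0^2 * sin(2*theta) / g
R = 14^2 * 1 / 10
R = 196 / 10
R = 98/5 m

98/5 m


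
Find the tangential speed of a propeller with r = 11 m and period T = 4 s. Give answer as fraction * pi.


Given: radius r = 11 m, period T = 4 s
Using v = 2*pi*r / T
v = 2*pi*11 / 4
v = 22*pi / 4
v = 11/2*pi m/s

11/2*pi m/s


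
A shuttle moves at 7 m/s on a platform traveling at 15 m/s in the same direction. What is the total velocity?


Given: object velocity = 7 m/s, platform velocity = 15 m/s (same direction)
Using classical velocity addition: v_total = v_object + v_platform
v_total = 7 + 15
v_total = 22 m/s

22 m/s


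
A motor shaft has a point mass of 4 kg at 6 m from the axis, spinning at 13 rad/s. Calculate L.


Given: m = 4 kg, r = 6 m, omega = 13 rad/s
For a point mass: I = m*r^2
I = 4*6^2 = 4*36 = 144
L = I*omega = 144*13
L = 1872 kg*m^2/s

1872 kg*m^2/s


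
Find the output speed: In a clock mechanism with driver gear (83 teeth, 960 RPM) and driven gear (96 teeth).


Given: N1 = 83 teeth, w1 = 960 RPM, N2 = 96 teeth
Using N1*w1 = N2*w2
w2 = N1*w1 / N2
w2 = 83*960 / 96
w2 = 79680 / 96
w2 = 830 RPM

830 RPM


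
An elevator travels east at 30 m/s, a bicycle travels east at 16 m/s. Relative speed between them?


Given: v_A = 30 m/s east, v_B = 16 m/s east
Both move in the same direction; relative speed = |v_A - v_B|
|30 - 16| = |14|
= 14 m/s

14 m/s


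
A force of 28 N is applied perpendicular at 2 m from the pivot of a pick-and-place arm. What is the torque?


Given: F = 28 N, r = 2 m, angle = 90 deg (perpendicular)
Using tau = F * r * sin(90)
sin(90) = 1
tau = 28 * 2 * 1
tau = 56 Nm

56 Nm


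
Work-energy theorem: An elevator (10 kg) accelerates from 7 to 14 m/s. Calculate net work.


Given: m = 10 kg, v0 = 7 m/s, v = 14 m/s
Using W = (1/2)*m*(v^2 - v0^2)
v^2 = 14^2 = 196
v0^2 = 7^2 = 49
v^2 - v0^2 = 196 - 49 = 147
W = (1/2)*10*147 = 735 J

735 J


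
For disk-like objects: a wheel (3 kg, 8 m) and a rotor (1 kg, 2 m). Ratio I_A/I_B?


Given: M1=3 kg, R1=8 m, M2=1 kg, R2=2 m
For a disk: I = (1/2)*M*R^2, so I_A/I_B = (M1*R1^2)/(M2*R2^2)
M1*R1^2 = 3*64 = 192
M2*R2^2 = 1*4 = 4
I_A/I_B = 192/4 = 48

48


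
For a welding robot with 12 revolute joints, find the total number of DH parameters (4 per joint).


Given: 12 joints, 4 DH parameters per joint (d, theta, a, alpha)
Total DH parameters = number_of_joints * 4
Total = 12 * 4
Total = 48

48


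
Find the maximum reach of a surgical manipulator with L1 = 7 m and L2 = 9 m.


Given: L1 = 7 m, L2 = 9 m
For a 2-link planar arm, max reach = L1 + L2 (fully extended)
Max reach = 7 + 9
Max reach = 16 m

16 m


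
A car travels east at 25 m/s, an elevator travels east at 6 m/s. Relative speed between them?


Given: v_A = 25 m/s east, v_B = 6 m/s east
Both move in the same direction; relative speed = |v_A - v_B|
|25 - 6| = |19|
= 19 m/s

19 m/s


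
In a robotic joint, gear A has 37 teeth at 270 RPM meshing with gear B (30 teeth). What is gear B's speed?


Given: N1 = 37 teeth, w1 = 270 RPM, N2 = 30 teeth
Using N1*w1 = N2*w2
w2 = N1*w1 / N2
w2 = 37*270 / 30
w2 = 9990 / 30
w2 = 333 RPM

333 RPM


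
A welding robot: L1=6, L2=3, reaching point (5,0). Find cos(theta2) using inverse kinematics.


Given: L1 = 6, L2 = 3, target (x, y) = (5, 0)
Using cos(theta2) = (x^2 + y^2 - L1^2 - L2^2) / (2*L1*L2)
x^2 + y^2 = 5^2 + 0 = 25
L1^2 + L2^2 = 36 + 9 = 45
Numerator = 25 - 45 = -20
Denominator = 2*6*3 = 36
cos(theta2) = -20/36 = -5/9

-5/9


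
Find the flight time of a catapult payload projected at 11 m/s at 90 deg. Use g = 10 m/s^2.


Given: v0 = 11 m/s, theta = 90 deg, g = 10 m/s^2
sin(90) = 1
Using T = 2*v0*sin(theta) / g
T = 2*11*1 / 10
T = 22 / 10
T = 11/5 s

11/5 s


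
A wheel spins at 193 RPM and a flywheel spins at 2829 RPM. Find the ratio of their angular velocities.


Given: RPM_A = 193, RPM_B = 2829
omega = 2*pi*RPM/60, so omega_A/omega_B = RPM_A / RPM_B
omega_A/omega_B = 193 / 2829
omega_A/omega_B = 193/2829

193/2829


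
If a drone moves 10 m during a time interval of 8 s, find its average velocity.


Given: distance d = 10 m, time t = 8 s
Using v = d / t
v = 10 / 8
v = 5/4 m/s

5/4 m/s


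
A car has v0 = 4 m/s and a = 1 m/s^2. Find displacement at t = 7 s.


Given: v0 = 4 m/s, a = 1 m/s^2, t = 7 s
Using s = v0*t + (1/2)*a*t^2
s = 4*7 + (1/2)*1*7^2
s = 28 + (1/2)*49
s = 28 + 49/2
s = 105/2

105/2 m


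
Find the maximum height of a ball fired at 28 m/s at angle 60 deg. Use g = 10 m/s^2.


Given: v0 = 28 m/s, theta = 60 deg, g = 10 m/s^2
sin^2(60) = 3/4
Using H = v0^2 * sin^2(theta) / (2*g)
H = 28^2 * 3/4 / (2*10)
H = 784 * 3/4 / 20
H = 588 / 20
H = 147/5 m

147/5 m


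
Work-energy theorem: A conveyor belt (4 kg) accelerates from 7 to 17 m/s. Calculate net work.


Given: m = 4 kg, v0 = 7 m/s, v = 17 m/s
Using W = (1/2)*m*(v^2 - v0^2)
v^2 = 17^2 = 289
v0^2 = 7^2 = 49
v^2 - v0^2 = 289 - 49 = 240
W = (1/2)*4*240 = 480 J

480 J


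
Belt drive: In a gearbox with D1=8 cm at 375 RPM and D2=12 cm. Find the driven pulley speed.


Given: D1 = 8 cm, w1 = 375 RPM, D2 = 12 cm
Using D1*w1 = D2*w2
w2 = D1*w1 / D2
w2 = 8*375 / 12
w2 = 3000 / 12
w2 = 250 RPM

250 RPM


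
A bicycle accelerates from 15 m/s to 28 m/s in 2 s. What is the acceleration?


Given: initial velocity v0 = 15 m/s, final velocity v = 28 m/s, time t = 2 s
Using a = (v - v0) / t
a = (28 - 15) / 2
a = 13 / 2
a = 13/2 m/s^2

13/2 m/s^2


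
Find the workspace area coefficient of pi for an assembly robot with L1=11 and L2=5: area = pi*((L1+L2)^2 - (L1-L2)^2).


Given: L1 = 11, L2 = 5
(L1+L2)^2 = (16)^2 = 256
(L1-L2)^2 = (6)^2 = 36
Difference = 256 - 36 = 220
This equals 4*L1*L2 = 4*11*5 = 220
Workspace area = 220*pi

220


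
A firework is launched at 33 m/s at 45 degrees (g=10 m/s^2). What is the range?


Given: v0 = 33 m/s, theta = 45 deg, g = 10 m/s^2
sin(2*45) = sin(90) = 1
Using R = v0^2 * sin(2*theta) / g
R = 33^2 * 1 / 10
R = 1089 / 10
R = 1089/10 m

1089/10 m


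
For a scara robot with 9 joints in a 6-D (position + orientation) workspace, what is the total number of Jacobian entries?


Given: task space dimension = 6, joints = 9
Jacobian is a 6 x 9 matrix
Total entries = rows * columns
Total = 6 * 9
Total = 54

54


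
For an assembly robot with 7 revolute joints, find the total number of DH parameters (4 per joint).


Given: 7 joints, 4 DH parameters per joint (d, theta, a, alpha)
Total DH parameters = number_of_joints * 4
Total = 7 * 4
Total = 28

28


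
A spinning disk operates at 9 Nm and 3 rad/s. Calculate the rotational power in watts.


Given: tau = 9 Nm, omega = 3 rad/s
Using P = tau * omega
P = 9 * 3
P = 27 W

27 W


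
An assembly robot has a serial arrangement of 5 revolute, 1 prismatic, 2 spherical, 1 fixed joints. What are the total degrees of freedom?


Given: serial robot with 5 revolute, 1 prismatic, 2 spherical, 1 fixed joints
DOF contribution per joint type: revolute=1, prismatic=1, spherical=3, fixed=0
DOF = 5*1 + 1*1 + 2*3 + 1*0
DOF = 12

12


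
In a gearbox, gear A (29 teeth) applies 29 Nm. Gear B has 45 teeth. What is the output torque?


Given: N1 = 29, N2 = 45, T1 = 29 Nm
Using T2/T1 = N2/N1
T2 = T1 * N2 / N1
T2 = 29 * 45 / 29
T2 = 1305 / 29
T2 = 45 Nm

45 Nm


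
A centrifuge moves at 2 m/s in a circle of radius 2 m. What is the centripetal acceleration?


Given: v = 2 m/s, r = 2 m
Using a_c = v^2 / r
a_c = 2^2 / 2
a_c = 4 / 2
a_c = 2 m/s^2

2 m/s^2


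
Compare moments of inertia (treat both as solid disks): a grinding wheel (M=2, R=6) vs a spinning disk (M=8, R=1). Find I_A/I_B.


Given: M1=2 kg, R1=6 m, M2=8 kg, R2=1 m
For a disk: I = (1/2)*M*R^2, so I_A/I_B = (M1*R1^2)/(M2*R2^2)
M1*R1^2 = 2*36 = 72
M2*R2^2 = 8*1 = 8
I_A/I_B = 72/8 = 9

9


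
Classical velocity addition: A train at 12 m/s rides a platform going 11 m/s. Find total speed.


Given: object velocity = 12 m/s, platform velocity = 11 m/s (same direction)
Using classical velocity addition: v_total = v_object + v_platform
v_total = 12 + 11
v_total = 23 m/s

23 m/s


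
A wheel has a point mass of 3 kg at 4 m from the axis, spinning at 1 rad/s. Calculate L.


Given: m = 3 kg, r = 4 m, omega = 1 rad/s
For a point mass: I = m*r^2
I = 3*4^2 = 3*16 = 48
L = I*omega = 48*1
L = 48 kg*m^2/s

48 kg*m^2/s


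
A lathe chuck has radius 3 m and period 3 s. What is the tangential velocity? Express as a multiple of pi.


Given: radius r = 3 m, period T = 3 s
Using v = 2*pi*r / T
v = 2*pi*3 / 3
v = 6*pi / 3
v = 2*pi m/s

2*pi m/s


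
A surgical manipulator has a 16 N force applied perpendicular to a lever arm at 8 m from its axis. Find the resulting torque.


Given: F = 16 N, r = 8 m, angle = 90 deg (perpendicular)
Using tau = F * r * sin(90)
sin(90) = 1
tau = 16 * 8 * 1
tau = 128 Nm

128 Nm


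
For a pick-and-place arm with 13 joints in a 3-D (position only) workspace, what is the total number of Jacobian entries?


Given: task space dimension = 3, joints = 13
Jacobian is a 3 x 13 matrix
Total entries = rows * columns
Total = 3 * 13
Total = 39

39


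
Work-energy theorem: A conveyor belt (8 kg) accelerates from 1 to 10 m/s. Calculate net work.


Given: m = 8 kg, v0 = 1 m/s, v = 10 m/s
Using W = (1/2)*m*(v^2 - v0^2)
v^2 = 10^2 = 100
v0^2 = 1^2 = 1
v^2 - v0^2 = 100 - 1 = 99
W = (1/2)*8*99 = 396 J

396 J


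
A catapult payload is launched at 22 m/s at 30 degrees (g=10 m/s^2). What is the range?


Given: v0 = 22 m/s, theta = 30 deg, g = 10 m/s^2
sin(2*30) = sin(60) = sqrt(3)/2
Using R = v0^2 * sin(2*theta) / g
R = 22^2 * (sqrt(3)/2) / 10
R = 484 * sqrt(3) / 20
R = 121/5*sqrt(3) m

121/5*sqrt(3) m


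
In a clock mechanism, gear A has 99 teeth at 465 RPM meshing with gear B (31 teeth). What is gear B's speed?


Given: N1 = 99 teeth, w1 = 465 RPM, N2 = 31 teeth
Using N1*w1 = N2*w2
w2 = N1*w1 / N2
w2 = 99*465 / 31
w2 = 46035 / 31
w2 = 1485 RPM

1485 RPM


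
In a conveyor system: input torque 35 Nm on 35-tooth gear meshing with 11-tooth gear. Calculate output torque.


Given: N1 = 35, N2 = 11, T1 = 35 Nm
Using T2/T1 = N2/N1
T2 = T1 * N2 / N1
T2 = 35 * 11 / 35
T2 = 385 / 35
T2 = 11 Nm

11 Nm


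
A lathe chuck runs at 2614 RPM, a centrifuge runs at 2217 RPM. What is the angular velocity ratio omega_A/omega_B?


Given: RPM_A = 2614, RPM_B = 2217
omega = 2*pi*RPM/60, so omega_A/omega_B = RPM_A / RPM_B
omega_A/omega_B = 2614 / 2217
omega_A/omega_B = 2614/2217

2614/2217


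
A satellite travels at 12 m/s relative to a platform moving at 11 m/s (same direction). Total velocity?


Given: object velocity = 12 m/s, platform velocity = 11 m/s (same direction)
Using classical velocity addition: v_total = v_object + v_platform
v_total = 12 + 11
v_total = 23 m/s

23 m/s


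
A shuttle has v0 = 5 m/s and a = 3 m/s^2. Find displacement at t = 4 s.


Given: v0 = 5 m/s, a = 3 m/s^2, t = 4 s
Using s = v0*t + (1/2)*a*t^2
s = 5*4 + (1/2)*3*4^2
s = 20 + (1/2)*48
s = 20 + 24
s = 44

44 m


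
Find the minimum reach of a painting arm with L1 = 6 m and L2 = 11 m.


Given: L1 = 6 m, L2 = 11 m
For a 2-link planar arm, min reach = |L1 - L2| (second link folded back)
Min reach = |6 - 11|
Min reach = 5 m

5 m


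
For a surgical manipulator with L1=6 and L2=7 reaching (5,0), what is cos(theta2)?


Given: L1 = 6, L2 = 7, target (x, y) = (5, 0)
Using cos(theta2) = (x^2 + y^2 - L1^2 - L2^2) / (2*L1*L2)
x^2 + y^2 = 5^2 + 0 = 25
L1^2 + L2^2 = 36 + 49 = 85
Numerator = 25 - 85 = -60
Denominator = 2*6*7 = 84
cos(theta2) = -60/84 = -5/7

-5/7


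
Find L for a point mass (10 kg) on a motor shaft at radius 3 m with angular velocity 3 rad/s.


Given: m = 10 kg, r = 3 m, omega = 3 rad/s
For a point mass: I = m*r^2
I = 10*3^2 = 10*9 = 90
L = I*omega = 90*3
L = 270 kg*m^2/s

270 kg*m^2/s


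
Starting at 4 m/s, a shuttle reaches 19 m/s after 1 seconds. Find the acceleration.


Given: initial velocity v0 = 4 m/s, final velocity v = 19 m/s, time t = 1 s
Using a = (v - v0) / t
a = (19 - 4) / 1
a = 15 / 1
a = 15 m/s^2

15 m/s^2


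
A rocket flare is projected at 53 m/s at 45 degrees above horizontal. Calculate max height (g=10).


Given: v0 = 53 m/s, theta = 45 deg, g = 10 m/s^2
sin^2(45) = 1/2
Using H = v0^2 * sin^2(theta) / (2*g)
H = 53^2 * 1/2 / (2*10)
H = 2809 * 1/2 / 20
H = 2809/2 / 20
H = 2809/40 m

2809/40 m


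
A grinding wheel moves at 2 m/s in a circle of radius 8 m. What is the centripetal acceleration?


Given: v = 2 m/s, r = 8 m
Using a_c = v^2 / r
a_c = 2^2 / 8
a_c = 4 / 8
a_c = 1/2 m/s^2

1/2 m/s^2


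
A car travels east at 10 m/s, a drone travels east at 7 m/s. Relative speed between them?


Given: v_A = 10 m/s east, v_B = 7 m/s east
Both move in the same direction; relative speed = |v_A - v_B|
|10 - 7| = |3|
= 3 m/s

3 m/s


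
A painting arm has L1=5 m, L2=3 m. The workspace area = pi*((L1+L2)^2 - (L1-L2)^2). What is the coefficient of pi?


Given: L1 = 5, L2 = 3
(L1+L2)^2 = (8)^2 = 64
(L1-L2)^2 = (2)^2 = 4
Difference = 64 - 4 = 60
This equals 4*L1*L2 = 4*5*3 = 60
Workspace area = 60*pi

60


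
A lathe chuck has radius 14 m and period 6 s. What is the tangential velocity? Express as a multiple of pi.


Given: radius r = 14 m, period T = 6 s
Using v = 2*pi*r / T
v = 2*pi*14 / 6
v = 28*pi / 6
v = 14/3*pi m/s

14/3*pi m/s


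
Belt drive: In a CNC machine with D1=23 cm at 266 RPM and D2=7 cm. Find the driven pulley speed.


Given: D1 = 23 cm, w1 = 266 RPM, D2 = 7 cm
Using D1*w1 = D2*w2
w2 = D1*w1 / D2
w2 = 23*266 / 7
w2 = 6118 / 7
w2 = 874 RPM

874 RPM


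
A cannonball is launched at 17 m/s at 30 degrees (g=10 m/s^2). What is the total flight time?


Given: v0 = 17 m/s, theta = 30 deg, g = 10 m/s^2
sin(30) = 1/2
Using T = 2*v0*sin(theta) / g
T = 2*17*1/2 / 10
T = 17 / 10
T = 17/10 s

17/10 s


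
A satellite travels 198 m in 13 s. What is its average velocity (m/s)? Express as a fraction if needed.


Given: distance d = 198 m, time t = 13 s
Using v = d / t
v = 198 / 13
v = 198/13 m/s

198/13 m/s


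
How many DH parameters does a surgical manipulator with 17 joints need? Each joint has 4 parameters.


Given: 17 joints, 4 DH parameters per joint (d, theta, a, alpha)
Total DH parameters = number_of_joints * 4
Total = 17 * 4
Total = 68

68


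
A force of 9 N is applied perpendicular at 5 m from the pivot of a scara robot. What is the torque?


Given: F = 9 N, r = 5 m, angle = 90 deg (perpendicular)
Using tau = F * r * sin(90)
sin(90) = 1
tau = 9 * 5 * 1
tau = 45 Nm

45 Nm


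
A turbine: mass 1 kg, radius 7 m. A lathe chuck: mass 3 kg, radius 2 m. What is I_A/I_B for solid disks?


Given: M1=1 kg, R1=7 m, M2=3 kg, R2=2 m
For a disk: I = (1/2)*M*R^2, so I_A/I_B = (M1*R1^2)/(M2*R2^2)
M1*R1^2 = 1*49 = 49
M2*R2^2 = 3*4 = 12
I_A/I_B = 49/12 = 49/12

49/12


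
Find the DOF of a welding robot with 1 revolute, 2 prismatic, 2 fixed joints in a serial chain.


Given: serial robot with 1 revolute, 2 prismatic, 2 fixed joints
DOF contribution per joint type: revolute=1, prismatic=1, spherical=3, fixed=0
DOF = 1*1 + 2*1 + 2*0
DOF = 3

3


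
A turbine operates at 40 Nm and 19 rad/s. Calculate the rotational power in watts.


Given: tau = 40 Nm, omega = 19 rad/s
Using P = tau * omega
P = 40 * 19
P = 760 W

760 W


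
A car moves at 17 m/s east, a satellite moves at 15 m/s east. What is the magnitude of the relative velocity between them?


Given: v_A = 17 m/s east, v_B = 15 m/s east
Both move in the same direction; relative speed = |v_A - v_B|
|17 - 15| = |2|
= 2 m/s

2 m/s


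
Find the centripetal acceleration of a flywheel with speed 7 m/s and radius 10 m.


Given: v = 7 m/s, r = 10 m
Using a_c = v^2 / r
a_c = 7^2 / 10
a_c = 49 / 10
a_c = 49/10 m/s^2

49/10 m/s^2


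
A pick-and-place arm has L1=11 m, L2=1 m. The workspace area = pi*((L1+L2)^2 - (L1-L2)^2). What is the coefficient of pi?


Given: L1 = 11, L2 = 1
(L1+L2)^2 = (12)^2 = 144
(L1-L2)^2 = (10)^2 = 100
Difference = 144 - 100 = 44
This equals 4*L1*L2 = 4*11*1 = 44
Workspace area = 44*pi

44


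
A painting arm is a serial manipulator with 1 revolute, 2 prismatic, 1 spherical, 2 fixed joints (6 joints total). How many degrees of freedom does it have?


Given: serial robot with 1 revolute, 2 prismatic, 1 spherical, 2 fixed joints
DOF contribution per joint type: revolute=1, prismatic=1, spherical=3, fixed=0
DOF = 1*1 + 2*1 + 1*3 + 2*0
DOF = 6

6


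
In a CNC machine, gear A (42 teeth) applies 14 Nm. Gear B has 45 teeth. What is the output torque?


Given: N1 = 42, N2 = 45, T1 = 14 Nm
Using T2/T1 = N2/N1
T2 = T1 * N2 / N1
T2 = 14 * 45 / 42
T2 = 630 / 42
T2 = 15 Nm

15 Nm


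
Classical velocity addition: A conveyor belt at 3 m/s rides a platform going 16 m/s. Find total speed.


Given: object velocity = 3 m/s, platform velocity = 16 m/s (same direction)
Using classical velocity addition: v_total = v_object + v_platform
v_total = 3 + 16
v_total = 19 m/s

19 m/s


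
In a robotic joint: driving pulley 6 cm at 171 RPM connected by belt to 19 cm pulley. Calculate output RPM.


Given: D1 = 6 cm, w1 = 171 RPM, D2 = 19 cm
Using D1*w1 = D2*w2
w2 = D1*w1 / D2
w2 = 6*171 / 19
w2 = 1026 / 19
w2 = 54 RPM

54 RPM


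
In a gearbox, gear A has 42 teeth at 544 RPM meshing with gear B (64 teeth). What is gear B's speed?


Given: N1 = 42 teeth, w1 = 544 RPM, N2 = 64 teeth
Using N1*w1 = N2*w2
w2 = N1*w1 / N2
w2 = 42*544 / 64
w2 = 22848 / 64
w2 = 357 RPM

357 RPM


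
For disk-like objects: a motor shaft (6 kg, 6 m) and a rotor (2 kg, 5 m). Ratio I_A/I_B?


Given: M1=6 kg, R1=6 m, M2=2 kg, R2=5 m
For a disk: I = (1/2)*M*R^2, so I_A/I_B = (M1*R1^2)/(M2*R2^2)
M1*R1^2 = 6*36 = 216
M2*R2^2 = 2*25 = 50
I_A/I_B = 216/50 = 108/25

108/25


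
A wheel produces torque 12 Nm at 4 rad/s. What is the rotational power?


Given: tau = 12 Nm, omega = 4 rad/s
Using P = tau * omega
P = 12 * 4
P = 48 W

48 W


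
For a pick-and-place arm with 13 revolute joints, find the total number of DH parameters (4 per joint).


Given: 13 joints, 4 DH parameters per joint (d, theta, a, alpha)
Total DH parameters = number_of_joints * 4
Total = 13 * 4
Total = 52

52


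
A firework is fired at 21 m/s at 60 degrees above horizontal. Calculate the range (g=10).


Given: v0 = 21 m/s, theta = 60 deg, g = 10 m/s^2
sin(2*60) = sin(120) = sqrt(3)/2
Using R = v0^2 * sin(2*theta) / g
R = 21^2 * (sqrt(3)/2) / 10
R = 441 * sqrt(3) / 20
R = 441/20*sqrt(3) m

441/20*sqrt(3) m


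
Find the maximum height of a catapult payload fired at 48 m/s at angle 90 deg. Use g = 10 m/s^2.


Given: v0 = 48 m/s, theta = 90 deg, g = 10 m/s^2
sin^2(90) = 1
Using H = v0^2 * sin^2(theta) / (2*g)
H = 48^2 * 1 / (2*10)
H = 2304 * 1 / 20
H = 2304 / 20
H = 576/5 m

576/5 m


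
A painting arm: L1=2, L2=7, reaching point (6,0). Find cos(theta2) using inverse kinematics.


Given: L1 = 2, L2 = 7, target (x, y) = (6, 0)
Using cos(theta2) = (x^2 + y^2 - L1^2 - L2^2) / (2*L1*L2)
x^2 + y^2 = 6^2 + 0 = 36
L1^2 + L2^2 = 4 + 49 = 53
Numerator = 36 - 53 = -17
Denominator = 2*2*7 = 28
cos(theta2) = -17/28 = -17/28

-17/28


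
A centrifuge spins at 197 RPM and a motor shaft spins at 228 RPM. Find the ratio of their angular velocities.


Given: RPM_A = 197, RPM_B = 228
omega = 2*pi*RPM/60, so omega_A/omega_B = RPM_A / RPM_B
omega_A/omega_B = 197 / 228
omega_A/omega_B = 197/228

197/228
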